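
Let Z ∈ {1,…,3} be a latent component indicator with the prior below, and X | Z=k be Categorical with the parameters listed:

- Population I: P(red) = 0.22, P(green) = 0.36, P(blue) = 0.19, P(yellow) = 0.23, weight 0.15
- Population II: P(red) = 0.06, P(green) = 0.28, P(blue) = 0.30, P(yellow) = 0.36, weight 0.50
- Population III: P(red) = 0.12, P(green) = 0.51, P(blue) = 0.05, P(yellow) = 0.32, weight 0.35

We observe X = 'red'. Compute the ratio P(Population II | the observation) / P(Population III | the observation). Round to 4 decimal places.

Only the two components matter; the odds are (w_i f_i(x)) / (w_j f_j(x)).
Component likelihoods at x = 'red':
  p_I = P(red | comp) = 0.22
  p_II = P(red | comp) = 0.06
  p_III = P(red | comp) = 0.12
Posterior odds = (w_II·p_II) / (w_III·p_III) = (0.50·0.06) / (0.35·0.12) = 0.03 / 0.042 ≈ 0.7143

0.7143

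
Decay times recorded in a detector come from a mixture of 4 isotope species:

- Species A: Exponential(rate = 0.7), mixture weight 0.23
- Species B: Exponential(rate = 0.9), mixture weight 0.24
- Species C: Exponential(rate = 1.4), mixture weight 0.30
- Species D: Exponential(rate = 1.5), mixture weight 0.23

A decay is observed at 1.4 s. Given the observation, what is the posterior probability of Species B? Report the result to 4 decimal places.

0.2746

P(component k | x) = π_k·f_k(x) / marginal(x), where marginal(x) = Σ_j π_j·f_j(x).
Evaluate each component's likelihood at the observed value:
  L_A = 0.262718
  L_B = 0.255289
  L_C = 0.197202
  L_D = 0.183685
Multiply by the mixture weights:
  π_A·L_A = 0.23 × 0.262718 = 0.0604251
  π_B·L_B = 0.24 × 0.255289 = 0.0612693
  π_C·L_C = 0.30 × 0.197202 = 0.0591605
  π_D·L_D = 0.23 × 0.183685 = 0.0422475
Normaliser: 0.0604251 + 0.0612693 + 0.0591605 + 0.0422475 = 0.223102
So the posterior for Species B is 0.0612693 / 0.223102 ≈ 0.2746.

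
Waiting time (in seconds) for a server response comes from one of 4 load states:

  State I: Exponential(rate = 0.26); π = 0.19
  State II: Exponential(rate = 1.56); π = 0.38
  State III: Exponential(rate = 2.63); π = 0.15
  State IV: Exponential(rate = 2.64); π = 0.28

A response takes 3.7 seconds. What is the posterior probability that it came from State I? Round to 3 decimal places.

By Bayes' theorem, P(k | x) = π_k f_k(x) / Σ_j π_j f_j(x).
Exponential densities:
  p_I = 0.0993532
  p_II = 0.0048571
  p_III = 0.000156256
  p_IV = 0.000151153
Unnormalised posteriors:
  π_I·p_I = 0.19 × 0.0993532 = 0.0188771
  π_II·p_II = 0.38 × 0.0048571 = 0.0018457
  π_III·p_III = 0.15 × 0.000156256 = 2.34384e-05
  π_IV·p_IV = 0.28 × 0.000151153 = 4.23227e-05
Marginal: 0.0188771 + 0.0018457 + 2.34384e-05 + 4.23227e-05 = 0.0207886
Responsibility of State I: 0.0188771 / 0.0207886 ≈ 0.908

0.908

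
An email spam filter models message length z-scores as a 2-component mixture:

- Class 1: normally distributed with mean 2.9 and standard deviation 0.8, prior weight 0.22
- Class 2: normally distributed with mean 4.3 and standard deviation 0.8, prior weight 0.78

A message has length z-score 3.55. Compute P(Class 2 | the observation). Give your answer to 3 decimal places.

P(component k | x) = π_k·f_k(x) / marginal(x), where marginal(x) = Σ_j π_j·f_j(x).
Component likelihoods at x = 3.55:
  L_1 = 0.358483
  L_2 = 0.321342
Unnormalised posteriors:
  π_1·L_1 = 0.22 × 0.358483 = 0.0788663
  π_2·L_2 = 0.78 × 0.321342 = 0.250647
Sum: 0.0788663 + 0.250647 = 0.329513
P(Class 2 | the observation) = 0.250647 / 0.329513 ≈ 0.761

0.761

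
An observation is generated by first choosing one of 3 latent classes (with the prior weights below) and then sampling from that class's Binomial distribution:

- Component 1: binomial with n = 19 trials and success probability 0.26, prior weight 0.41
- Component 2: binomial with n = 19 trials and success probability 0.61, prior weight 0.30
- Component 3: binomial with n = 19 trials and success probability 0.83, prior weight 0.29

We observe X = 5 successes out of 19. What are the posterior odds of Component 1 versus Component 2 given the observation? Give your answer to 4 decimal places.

150.7370

Only the two components matter; the odds are (π_i f_i(x)) / (π_j f_j(x)).
Component likelihoods at x = 5 successes out of 19:
  f_1 = C(19,5)·0.26^5·0.74^14 = 11628·0.00118814·0.0147654 = 0.203993
  f_2 = C(19,5)·0.61^5·0.39^14 = 11628·0.0844596·1.88323e-06 = 0.00184952
  f_3 = C(19,5)·0.83^5·0.17^14 = 11628·0.393904·1.68378e-11 = 7.71224e-08
0.0836372 / 0.000554856 ≈ 150.7370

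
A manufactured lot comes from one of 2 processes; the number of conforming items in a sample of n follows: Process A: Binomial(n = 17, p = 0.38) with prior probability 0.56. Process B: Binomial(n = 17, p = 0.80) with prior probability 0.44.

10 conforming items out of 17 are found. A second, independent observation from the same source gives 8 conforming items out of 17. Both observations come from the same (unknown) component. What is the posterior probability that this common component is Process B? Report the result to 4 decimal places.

Apply Bayes' rule: the posterior for each component is proportional to its prior times its likelihood at x.
Since both observations come from the same component, the likelihood for component k is f_k(x₁)·f_k(x₂).
  f_A = [0.0429984] × [0.14308] = 0.00615222
  f_B = [0.0267291] × [0.00208821] = 5.58161e-05
Prior × likelihood for each component:
  w_A·f_A = 0.56 × 0.00615222 = 0.00344524
  w_B·f_B = 0.44 × 5.58161e-05 = 2.45591e-05
Marginal: 0.00344524 + 2.45591e-05 = 0.0034698
Responsibility of Process B: 2.45591e-05 / 0.0034698 ≈ 0.0071

0.0071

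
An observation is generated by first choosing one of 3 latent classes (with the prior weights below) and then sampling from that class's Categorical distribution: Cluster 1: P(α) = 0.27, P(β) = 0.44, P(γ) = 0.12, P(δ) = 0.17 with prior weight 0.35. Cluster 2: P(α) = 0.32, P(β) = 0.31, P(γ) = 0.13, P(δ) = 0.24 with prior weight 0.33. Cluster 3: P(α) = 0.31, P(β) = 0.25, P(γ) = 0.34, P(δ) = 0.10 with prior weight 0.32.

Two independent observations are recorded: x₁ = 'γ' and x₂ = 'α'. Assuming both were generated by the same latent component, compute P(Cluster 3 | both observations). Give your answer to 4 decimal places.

By Bayes' theorem, P(k | x) = P(Z=k) f_k(x) / Σ_j P(Z=j) f_j(x).
Since both observations come from the same component, the likelihood for component k is f_k(x₁)·f_k(x₂).
  f_1 = [0.12] × [0.27] = 0.0324
  f_2 = [0.13] × [0.32] = 0.0416
  f_3 = [0.34] × [0.31] = 0.1054
Multiply by the mixture weights:
  P(Z=1)·f_1 = 0.35 × 0.0324 = 0.01134
  P(Z=2)·f_2 = 0.33 × 0.0416 = 0.013728
  P(Z=3)·f_3 = 0.32 × 0.1054 = 0.033728
Evidence: 0.01134 + 0.013728 + 0.033728 = 0.058796
P(Cluster 3 | x₁, x₂) ≈ 0.5736

0.5736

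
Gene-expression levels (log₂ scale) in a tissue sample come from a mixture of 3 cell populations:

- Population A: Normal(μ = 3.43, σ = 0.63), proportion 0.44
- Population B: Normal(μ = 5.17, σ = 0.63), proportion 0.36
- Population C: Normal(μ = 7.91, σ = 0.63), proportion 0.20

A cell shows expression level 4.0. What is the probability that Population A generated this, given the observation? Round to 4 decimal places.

0.8199

The responsibility of component k is π_k f_k(x) divided by Σ_j π_j f_j(x).
Component likelihoods at x = 4.0:
  f_A = (1/(0.63·√(2π)))·exp(−(4.0−3.43)²/(2·0.63²)) = 0.633242·exp(-0.40930) = 0.420547
  f_B = (1/(0.63·√(2π)))·exp(−(4.0−5.17)²/(2·0.63²)) = 0.633242·exp(-1.72449) = 0.112884
  f_C = (1/(0.63·√(2π)))·exp(−(4.0−7.91)²/(2·0.63²)) = 0.633242·exp(-19.25939) = 2.73732e-09
Weight by the priors:
  π_A·f_A = 0.44 × 0.420547 = 0.18504
  π_B·f_B = 0.36 × 0.112884 = 0.0406383
  π_C·f_C = 0.20 × 2.73732e-09 = 5.47463e-10
Denominator: 0.18504 + 0.0406383 + 5.47463e-10 = 0.225679
P(Population A | the observation) = 0.18504 / 0.225679 ≈ 0.8199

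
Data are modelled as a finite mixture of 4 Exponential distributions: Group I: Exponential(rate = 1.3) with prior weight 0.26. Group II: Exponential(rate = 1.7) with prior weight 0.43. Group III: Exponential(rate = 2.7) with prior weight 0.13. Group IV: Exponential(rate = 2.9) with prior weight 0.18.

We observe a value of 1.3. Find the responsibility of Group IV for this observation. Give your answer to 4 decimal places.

0.0729

By Bayes' theorem, P(k | x) = P(Z=k) f_k(x) / Σ_j P(Z=j) f_j(x).
Evaluate each component's likelihood at the observed value:
  p_I = 0.239875
  p_II = 0.186491
  p_III = 0.0807217
  p_IV = 0.066851
Prior × likelihood for each component:
  P(Z=I)·p_I = 0.26 × 0.239875 = 0.0623676
  P(Z=II)·p_II = 0.43 × 0.186491 = 0.0801912
  P(Z=III)·p_III = 0.13 × 0.0807217 = 0.0104938
  P(Z=IV)·p_IV = 0.18 × 0.066851 = 0.0120332
Denominator: 0.0623676 + 0.0801912 + 0.0104938 + 0.0120332 = 0.165086
P(Group IV | x) = 0.0120332 / 0.165086 ≈ 0.0729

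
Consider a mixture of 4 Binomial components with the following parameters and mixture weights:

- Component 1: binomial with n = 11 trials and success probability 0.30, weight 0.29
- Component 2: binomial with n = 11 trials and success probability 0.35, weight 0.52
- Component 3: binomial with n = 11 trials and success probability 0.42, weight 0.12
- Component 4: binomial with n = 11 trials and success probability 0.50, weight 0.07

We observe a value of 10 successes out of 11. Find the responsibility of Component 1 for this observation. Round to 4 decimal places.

Apply Bayes' rule: the posterior for each component is proportional to its prior times its likelihood at x.
Evaluate each component's likelihood at the observed value:
  p_1 = 4.54677e-05
  p_2 = 0.000197236
  p_3 = 0.00108972
  p_4 = 0.00537109
Prior × likelihood for each component:
  w_1·p_1 = 0.29 × 4.54677e-05 = 1.31856e-05
  w_2·p_2 = 0.52 × 0.000197236 = 0.000102563
  w_3·p_3 = 0.12 × 0.00108972 = 0.000130766
  w_4·p_4 = 0.07 × 0.00537109 = 0.000375977
Normaliser: 1.31856e-05 + 0.000102563 + 0.000130766 + 0.000375977 = 0.000622491
P(Component 1 | 10 successes out of 11) ≈ 0.0212

0.0212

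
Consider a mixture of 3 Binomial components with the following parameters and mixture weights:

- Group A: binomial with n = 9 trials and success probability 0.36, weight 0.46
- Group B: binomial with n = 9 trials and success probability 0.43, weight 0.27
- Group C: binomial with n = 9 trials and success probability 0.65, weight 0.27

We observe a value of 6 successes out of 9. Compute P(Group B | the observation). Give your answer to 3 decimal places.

0.218

By Bayes' theorem, P(k | x) = π_k f_k(x) / Σ_j π_j f_j(x).
Binomial probabilities:
  p_A = 0.047933
  p_B = 0.0983365
  p_C = 0.271621
Prior × likelihood for each component:
  π_A·p_A = 0.46 × 0.047933 = 0.0220492
  π_B·p_B = 0.27 × 0.0983365 = 0.0265508
  π_C·p_C = 0.27 × 0.271621 = 0.0733377
Denominator: 0.0220492 + 0.0265508 + 0.0733377 = 0.121938
P(Group B | 6 successes out of 9) ≈ 0.218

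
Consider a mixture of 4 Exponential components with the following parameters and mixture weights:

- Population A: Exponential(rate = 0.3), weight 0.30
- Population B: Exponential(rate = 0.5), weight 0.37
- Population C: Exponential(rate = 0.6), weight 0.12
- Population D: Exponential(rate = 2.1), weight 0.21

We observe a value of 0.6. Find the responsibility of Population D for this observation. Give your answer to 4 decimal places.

By Bayes' theorem, P(k | x) = π_k f_k(x) / Σ_j π_j f_j(x).
Evaluate each component's likelihood at the observed value:
  L_A = 0.3·e^(−0.3·0.6) = 0.3·e^(−0.1800) = 0.250581
  L_B = 0.5·e^(−0.5·0.6) = 0.5·e^(−0.3000) = 0.370409
  L_C = 0.6·e^(−0.6·0.6) = 0.6·e^(−0.3600) = 0.418606
  L_D = 2.1·e^(−2.1·0.6) = 2.1·e^(−1.2600) = 0.595673
Prior × likelihood for each component:
  π_A·L_A = 0.30 × 0.250581 = 0.0751743
  π_B·L_B = 0.37 × 0.370409 = 0.137051
  π_C·L_C = 0.12 × 0.418606 = 0.0502327
  π_D·L_D = 0.21 × 0.595673 = 0.125091
Denominator: 0.0751743 + 0.137051 + 0.0502327 + 0.125091 = 0.38755
P(Population D | 0.6) = 0.125091 / 0.38755 ≈ 0.3228

0.3228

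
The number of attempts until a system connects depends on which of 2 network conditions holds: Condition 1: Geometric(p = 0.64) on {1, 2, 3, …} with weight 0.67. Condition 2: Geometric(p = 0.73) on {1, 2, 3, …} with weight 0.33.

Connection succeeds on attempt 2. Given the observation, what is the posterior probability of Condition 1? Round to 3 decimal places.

Apply Bayes' rule: the posterior for each component is proportional to its prior times its likelihood at x.
Geometric probabilities:
  L_1 = 0.2304
  L_2 = 0.1971
Multiply by the mixture weights:
  π_1·L_1 = 0.67 × 0.2304 = 0.154368
  π_2·L_2 = 0.33 × 0.1971 = 0.065043
Sum: 0.154368 + 0.065043 = 0.219411
P(Condition 1 | the observation) ≈ 0.704

0.704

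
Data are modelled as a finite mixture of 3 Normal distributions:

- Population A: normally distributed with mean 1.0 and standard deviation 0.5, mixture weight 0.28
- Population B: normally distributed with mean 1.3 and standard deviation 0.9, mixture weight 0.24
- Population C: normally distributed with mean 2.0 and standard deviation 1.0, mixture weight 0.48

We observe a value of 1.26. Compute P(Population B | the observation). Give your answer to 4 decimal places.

Posterior ∝ prior × likelihood, so P(k | x) ∝ P(Z=k) f_k(x); normalise over all components.
Evaluate each component's likelihood at the observed value:
  p_A = (1/(0.5·√(2π)))·exp(−(1.26−1.0)²/(2·0.5²)) = 0.797885·exp(-0.13520) = 0.696985
  p_B = (1/(0.9·√(2π)))·exp(−(1.26−1.3)²/(2·0.9²)) = 0.443269·exp(-0.00099) = 0.442832
  p_C = (1/(1.0·√(2π)))·exp(−(1.26−2.0)²/(2·1.0²)) = 0.398942·exp(-0.27380) = 0.303389
Prior × likelihood for each component:
  P(Z=A)·p_A = 0.28 × 0.696985 = 0.195156
  P(Z=B)·p_B = 0.24 × 0.442832 = 0.10628
  P(Z=C)·p_C = 0.48 × 0.303389 = 0.145627
Normaliser: 0.195156 + 0.10628 + 0.145627 = 0.447062
Responsibility of Population B: 0.10628 / 0.447062 ≈ 0.2377

0.2377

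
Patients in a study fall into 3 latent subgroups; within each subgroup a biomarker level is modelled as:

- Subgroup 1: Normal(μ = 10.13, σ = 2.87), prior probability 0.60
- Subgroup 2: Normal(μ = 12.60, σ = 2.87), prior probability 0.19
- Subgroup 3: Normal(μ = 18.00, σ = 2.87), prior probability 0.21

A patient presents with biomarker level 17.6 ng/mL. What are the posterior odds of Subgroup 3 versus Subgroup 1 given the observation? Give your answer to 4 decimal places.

10.2545

Posterior odds = (π_i f_i(x)) / (π_j f_j(x)); the normalising sum cancels.
Evaluate each component's likelihood at the observed value:
  f_1 = (1/(2.87·√(2π)))·exp(−(17.6−10.13)²/(2·2.87²)) = 0.139004·exp(-3.38725) = 0.00469855
  f_2 = (1/(2.87·√(2π)))·exp(−(17.6−12.60)²/(2·2.87²)) = 0.139004·exp(-1.51756) = 0.0304761
  f_3 = (1/(2.87·√(2π)))·exp(−(17.6−18.00)²/(2·2.87²)) = 0.139004·exp(-0.00971) = 0.137661
0.0289088 / 0.00281913 ≈ 10.2545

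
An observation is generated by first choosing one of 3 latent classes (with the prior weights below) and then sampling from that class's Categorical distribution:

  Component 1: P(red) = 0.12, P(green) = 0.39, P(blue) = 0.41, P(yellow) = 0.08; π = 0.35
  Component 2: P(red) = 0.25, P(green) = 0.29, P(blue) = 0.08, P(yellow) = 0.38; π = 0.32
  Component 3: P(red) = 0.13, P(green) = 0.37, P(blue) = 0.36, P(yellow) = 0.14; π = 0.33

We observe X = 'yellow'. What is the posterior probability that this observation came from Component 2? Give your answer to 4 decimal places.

Posterior ∝ prior × likelihood, so P(k | x) ∝ π_k f_k(x); normalise over all components.
Categorical probabilities:
  L_1 = P(yellow | comp) = 0.08
  L_2 = P(yellow | comp) = 0.38
  L_3 = P(yellow | comp) = 0.14
Weight by the priors:
  π_1·L_1 = 0.35 × 0.08 = 0.028
  π_2·L_2 = 0.32 × 0.38 = 0.1216
  π_3·L_3 = 0.33 × 0.14 = 0.0462
Sum: 0.028 + 0.1216 + 0.0462 = 0.1958
Responsibility of Component 2: 0.1216 / 0.1958 ≈ 0.6210

0.6210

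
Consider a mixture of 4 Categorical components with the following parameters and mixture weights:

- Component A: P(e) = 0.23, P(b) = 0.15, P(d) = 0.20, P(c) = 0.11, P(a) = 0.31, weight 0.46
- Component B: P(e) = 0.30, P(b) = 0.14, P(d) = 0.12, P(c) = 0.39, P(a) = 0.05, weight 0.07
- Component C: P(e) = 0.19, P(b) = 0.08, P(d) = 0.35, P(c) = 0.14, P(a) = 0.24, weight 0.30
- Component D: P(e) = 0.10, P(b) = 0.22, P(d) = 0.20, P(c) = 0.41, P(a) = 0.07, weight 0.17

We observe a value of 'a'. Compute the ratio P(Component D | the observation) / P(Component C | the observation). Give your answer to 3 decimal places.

0.165

Only the two components matter; the odds are (w_i f_i(x)) / (w_j f_j(x)).
Categorical probabilities:
  L_A = 0.31
  L_B = 0.05
  L_C = 0.24
  L_D = 0.07
0.0119 / 0.072 ≈ 0.165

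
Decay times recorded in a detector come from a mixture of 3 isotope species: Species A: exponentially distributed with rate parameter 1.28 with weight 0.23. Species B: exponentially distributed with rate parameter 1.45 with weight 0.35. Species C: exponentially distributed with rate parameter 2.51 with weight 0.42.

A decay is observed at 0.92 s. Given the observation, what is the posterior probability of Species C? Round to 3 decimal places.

Posterior ∝ prior × likelihood, so P(k | x) ∝ π_k f_k(x); normalise over all components.
Evaluate each component's likelihood at the observed value:
  L_A = 0.394262
  L_B = 0.381961
  L_C = 0.249345
Prior × likelihood for each component:
  π_A·L_A = 0.23 × 0.394262 = 0.0906802
  π_B·L_B = 0.35 × 0.381961 = 0.133686
  π_C·L_C = 0.42 × 0.249345 = 0.104725
Marginal: 0.0906802 + 0.133686 + 0.104725 = 0.329092
So the posterior for Species C is 0.104725 / 0.329092 ≈ 0.318.

0.318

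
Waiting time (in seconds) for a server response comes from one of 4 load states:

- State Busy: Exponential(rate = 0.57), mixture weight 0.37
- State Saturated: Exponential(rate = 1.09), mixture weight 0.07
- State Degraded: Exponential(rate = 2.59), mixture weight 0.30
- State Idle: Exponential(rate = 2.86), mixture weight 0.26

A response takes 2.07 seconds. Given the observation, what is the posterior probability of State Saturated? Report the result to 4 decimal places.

P(component k | x) = w_k·f_k(x) / marginal(x), where marginal(x) = Σ_j w_j·f_j(x).
Exponential densities:
  L_Busy = 0.175166
  L_Saturated = 0.114164
  L_Degraded = 0.0121595
  L_Idle = 0.00767814
Unnormalised posteriors:
  w_Busy·L_Busy = 0.37 × 0.175166 = 0.0648116
  w_Saturated·L_Saturated = 0.07 × 0.114164 = 0.00799146
  w_Degraded·L_Degraded = 0.30 × 0.0121595 = 0.00364786
  w_Idle·L_Idle = 0.26 × 0.00767814 = 0.00199632
Normaliser: 0.0648116 + 0.00799146 + 0.00364786 + 0.00199632 = 0.0784472
P(State Saturated | data) ≈ 0.1019

0.1019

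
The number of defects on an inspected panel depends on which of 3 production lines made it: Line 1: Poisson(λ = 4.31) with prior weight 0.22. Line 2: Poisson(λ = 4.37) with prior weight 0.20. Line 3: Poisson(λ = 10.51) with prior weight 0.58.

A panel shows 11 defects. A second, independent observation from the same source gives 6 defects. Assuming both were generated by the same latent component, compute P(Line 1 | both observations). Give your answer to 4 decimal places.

0.0230

By Bayes' theorem, P(k | x) = π_k f_k(x) / Σ_j π_j f_j(x).
Since both observations come from the same component, the likelihood for component k is f_k(x₁)·f_k(x₂).
  p_1 = [e^(−4.31)·4.31^11/11! = 0.00320837] × [0.119597] = 0.000383713
  p_2 = [e^(−4.37)·4.37^11/11! = 0.00351782] × [0.122374] = 0.000430489
  p_3 = [e^(−10.51)·10.51^11/11! = 0.118043] × [0.0510327] = 0.00602404
Prior × likelihood for each component:
  π_1·p_1 = 0.22 × 0.000383713 = 8.44169e-05
  π_2·p_2 = 0.20 × 0.000430489 = 8.60979e-05
  π_3·p_3 = 0.58 × 0.00602404 = 0.00349394
Normaliser: 8.44169e-05 + 8.60979e-05 + 0.00349394 = 0.00366446
Responsibility of Line 1: 8.44169e-05 / 0.00366446 ≈ 0.0230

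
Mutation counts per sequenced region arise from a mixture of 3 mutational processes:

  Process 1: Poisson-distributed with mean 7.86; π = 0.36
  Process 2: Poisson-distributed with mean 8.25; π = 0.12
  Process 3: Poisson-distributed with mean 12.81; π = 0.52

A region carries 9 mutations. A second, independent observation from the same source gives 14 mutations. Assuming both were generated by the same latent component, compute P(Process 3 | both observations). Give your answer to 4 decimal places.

0.7891

The responsibility of component k is π_k f_k(x) divided by Σ_j π_j f_j(x).
Since both observations come from the same component, the likelihood for component k is f_k(x₁)·f_k(x₂).
  p_1 = [e^(−7.86)·7.86^9/9! = 0.121755] × [0.0152038] = 0.00185113
  p_2 = [e^(−8.25)·8.25^9/9! = 0.127466] × [0.0202776] = 0.0025847
  p_3 = [e^(−12.81)·12.81^9/9! = 0.0699627] × [0.100454] = 0.00702804
Multiply by the mixture weights:
  π_1·p_1 = 0.36 × 0.00185113 = 0.000666408
  π_2·p_2 = 0.12 × 0.0025847 = 0.000310164
  π_3·p_3 = 0.52 × 0.00702804 = 0.00365458
Evidence: 0.000666408 + 0.000310164 + 0.00365458 = 0.00463115
P(Process 3 | x) = 0.00365458 / 0.00463115 ≈ 0.7891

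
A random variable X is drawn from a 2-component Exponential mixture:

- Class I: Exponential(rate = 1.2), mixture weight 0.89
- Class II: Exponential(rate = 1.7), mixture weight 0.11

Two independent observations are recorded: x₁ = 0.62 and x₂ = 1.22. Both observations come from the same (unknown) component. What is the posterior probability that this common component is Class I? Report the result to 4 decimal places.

P(component k | x) = w_k·f_k(x) / marginal(x), where marginal(x) = Σ_j w_j·f_j(x).
Since both observations come from the same component, the likelihood for component k is f_k(x₁)·f_k(x₂).
  L_I = [0.570251] × [0.277571] = 0.158285
  L_II = [0.592519] × [0.213659] = 0.126597
Multiply by the mixture weights:
  w_I·L_I = 0.89 × 0.158285 = 0.140874
  w_II·L_II = 0.11 × 0.126597 = 0.0139257
Sum: 0.140874 + 0.0139257 = 0.1548
P(Class I | x₁, x₂) ≈ 0.9100

0.9100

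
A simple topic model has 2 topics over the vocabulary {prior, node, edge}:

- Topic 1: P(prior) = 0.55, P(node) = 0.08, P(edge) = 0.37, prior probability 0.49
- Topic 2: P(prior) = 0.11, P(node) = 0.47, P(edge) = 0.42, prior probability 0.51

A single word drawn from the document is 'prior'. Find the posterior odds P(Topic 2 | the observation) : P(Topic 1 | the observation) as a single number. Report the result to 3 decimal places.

Posterior odds = (π_i f_i(x)) / (π_j f_j(x)); the normalising sum cancels.
Component likelihoods at x = 'prior':
  f_1 = P(prior | comp) = 0.55
  f_2 = P(prior | comp) = 0.11
Posterior odds = (π_2·f_2) / (π_1·f_1) = (0.51·0.11) / (0.49·0.55) = 0.0561 / 0.2695 ≈ 0.208

0.208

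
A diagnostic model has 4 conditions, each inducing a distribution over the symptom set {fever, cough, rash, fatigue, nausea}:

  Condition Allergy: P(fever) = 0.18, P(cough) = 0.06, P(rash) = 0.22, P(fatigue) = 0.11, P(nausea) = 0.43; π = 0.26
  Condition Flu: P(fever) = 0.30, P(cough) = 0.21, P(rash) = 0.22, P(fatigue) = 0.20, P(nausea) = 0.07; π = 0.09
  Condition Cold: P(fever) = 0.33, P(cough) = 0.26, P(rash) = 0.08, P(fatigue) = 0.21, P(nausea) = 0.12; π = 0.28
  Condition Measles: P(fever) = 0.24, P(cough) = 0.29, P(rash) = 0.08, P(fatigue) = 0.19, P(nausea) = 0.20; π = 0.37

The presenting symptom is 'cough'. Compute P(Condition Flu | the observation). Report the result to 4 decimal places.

By Bayes' theorem, P(k | x) = P(Z=k) f_k(x) / Σ_j P(Z=j) f_j(x).
Component likelihoods at x = 'cough':
  f_Allergy = P(cough | comp) = 0.06
  f_Flu = P(cough | comp) = 0.21
  f_Cold = P(cough | comp) = 0.26
  f_Measles = P(cough | comp) = 0.29
Prior × likelihood for each component:
  P(Z=Allergy)·f_Allergy = 0.26 × 0.06 = 0.0156
  P(Z=Flu)·f_Flu = 0.09 × 0.21 = 0.0189
  P(Z=Cold)·f_Cold = 0.28 × 0.26 = 0.0728
  P(Z=Measles)·f_Measles = 0.37 × 0.29 = 0.1073
Evidence: 0.0156 + 0.0189 + 0.0728 + 0.1073 = 0.2146
P(Condition Flu | 'cough') ≈ 0.0881

0.0881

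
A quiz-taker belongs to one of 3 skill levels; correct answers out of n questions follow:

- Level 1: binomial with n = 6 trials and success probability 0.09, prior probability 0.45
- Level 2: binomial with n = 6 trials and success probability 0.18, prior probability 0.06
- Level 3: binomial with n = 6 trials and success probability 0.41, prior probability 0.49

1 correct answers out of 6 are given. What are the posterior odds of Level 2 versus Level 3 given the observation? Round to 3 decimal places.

Posterior odds = (w_i f_i(x)) / (w_j f_j(x)); the normalising sum cancels.
Binomial probabilities:
  f_1 = C(6,1)·0.09^1·0.91^5 = 6·0.09·0.624032 = 0.336977
  f_2 = C(6,1)·0.18^1·0.82^5 = 6·0.18·0.37074 = 0.400399
  f_3 = C(6,1)·0.41^1·0.59^5 = 6·0.41·0.0714924 = 0.175871
0.0240239 / 0.086177 ≈ 0.279

0.279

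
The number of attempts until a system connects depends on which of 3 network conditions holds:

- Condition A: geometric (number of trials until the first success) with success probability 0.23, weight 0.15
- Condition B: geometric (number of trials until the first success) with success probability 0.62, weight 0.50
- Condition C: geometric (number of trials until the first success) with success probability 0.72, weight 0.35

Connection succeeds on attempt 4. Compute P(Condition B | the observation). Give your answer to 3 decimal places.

By Bayes' theorem, P(k | x) = π_k f_k(x) / Σ_j π_j f_j(x).
Component likelihoods at x = 4:
  f_A = 0.23·(1−0.23)^3 = 0.23·0.456533 = 0.105003
  f_B = 0.62·(1−0.62)^3 = 0.62·0.054872 = 0.0340206
  f_C = 0.72·(1−0.72)^3 = 0.72·0.021952 = 0.0158054
Multiply by the mixture weights:
  π_A·f_A = 0.15 × 0.105003 = 0.0157504
  π_B·f_B = 0.50 × 0.0340206 = 0.0170103
  π_C·f_C = 0.35 × 0.0158054 = 0.0055319
Normaliser: 0.0157504 + 0.0170103 + 0.0055319 = 0.0382926
P(Condition B | the observation) = 0.0170103 / 0.0382926 ≈ 0.444

0.444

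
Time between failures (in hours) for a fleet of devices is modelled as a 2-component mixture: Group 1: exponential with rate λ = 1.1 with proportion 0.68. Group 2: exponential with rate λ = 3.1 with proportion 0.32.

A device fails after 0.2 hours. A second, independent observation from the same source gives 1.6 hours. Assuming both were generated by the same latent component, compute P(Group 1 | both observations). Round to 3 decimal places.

0.907

Posterior ∝ prior × likelihood, so P(k | x) ∝ P(Z=k) f_k(x); normalise over all components.
Since both observations come from the same component, the likelihood for component k is f_k(x₁)·f_k(x₂).
  f_1 = [0.882771] × [0.189249] = 0.167064
  f_2 = [1.66763] × [0.0217401] = 0.0362544
Weight by the priors:
  P(Z=1)·f_1 = 0.68 × 0.167064 = 0.113603
  P(Z=2)·f_2 = 0.32 × 0.0362544 = 0.0116014
Evidence: 0.113603 + 0.0116014 = 0.125205
P(Group 1 | x₁, x₂) ≈ 0.907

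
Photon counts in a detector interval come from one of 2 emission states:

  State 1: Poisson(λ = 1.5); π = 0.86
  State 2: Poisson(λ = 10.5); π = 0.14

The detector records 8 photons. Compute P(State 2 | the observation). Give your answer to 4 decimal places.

The responsibility of component k is P(Z=k) f_k(x) divided by Σ_j P(Z=j) f_j(x).
Poisson probabilities:
  L_1 = 0.00014183
  L_2 = 0.100902
Prior × likelihood for each component:
  P(Z=1)·L_1 = 0.86 × 0.00014183 = 0.000121974
  P(Z=2)·L_2 = 0.14 × 0.100902 = 0.0141263
Normaliser: 0.000121974 + 0.0141263 = 0.0142483
So the posterior for State 2 is 0.0141263 / 0.0142483 ≈ 0.9914.

0.9914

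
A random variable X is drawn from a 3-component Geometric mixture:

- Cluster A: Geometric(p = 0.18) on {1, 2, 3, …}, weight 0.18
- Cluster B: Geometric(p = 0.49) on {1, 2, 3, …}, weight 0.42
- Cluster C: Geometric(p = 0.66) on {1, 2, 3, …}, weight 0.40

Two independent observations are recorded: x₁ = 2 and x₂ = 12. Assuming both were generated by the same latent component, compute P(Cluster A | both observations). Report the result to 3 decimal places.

P(component k | x) = π_k·f_k(x) / marginal(x), where marginal(x) = Σ_j π_j·f_j(x).
Since both observations come from the same component, the likelihood for component k is f_k(x₁)·f_k(x₂).
  L_A = [0.18·(1−0.18)^1 = 0.18·0.82 = 0.1476] × [0.0202873] = 0.00299441
  L_B = [0.49·(1−0.49)^1 = 0.49·0.51 = 0.2499] × [0.000297487] = 7.4342e-05
  L_C = [0.66·(1−0.66)^1 = 0.66·0.34 = 0.2244] × [4.63246e-06] = 1.03952e-06
Multiply by the mixture weights:
  π_A·L_A = 0.18 × 0.00299441 = 0.000538994
  π_B·L_B = 0.42 × 7.4342e-05 = 3.12236e-05
  π_C·L_C = 0.40 × 1.03952e-06 = 4.1581e-07
Sum: 0.000538994 + 3.12236e-05 + 4.1581e-07 = 0.000570633
So the posterior for Cluster A is 0.000538994 / 0.000570633 ≈ 0.945.

0.945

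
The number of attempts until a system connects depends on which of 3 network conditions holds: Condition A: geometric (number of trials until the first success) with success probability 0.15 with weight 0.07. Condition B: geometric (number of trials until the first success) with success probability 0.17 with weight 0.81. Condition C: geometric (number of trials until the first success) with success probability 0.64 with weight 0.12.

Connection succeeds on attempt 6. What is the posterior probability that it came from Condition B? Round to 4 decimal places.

0.9137

The responsibility of component k is π_k f_k(x) divided by Σ_j π_j f_j(x).
Geometric probabilities:
  L_A = 0.15·(1−0.15)^5 = 0.15·0.443705 = 0.0665558
  L_B = 0.17·(1−0.17)^5 = 0.17·0.393904 = 0.0669637
  L_C = 0.64·(1−0.64)^5 = 0.64·0.00604662 = 0.00386984
Weight by the priors:
  π_A·L_A = 0.07 × 0.0665558 = 0.00465891
  π_B·L_B = 0.81 × 0.0669637 = 0.0542406
  π_C·L_C = 0.12 × 0.00386984 = 0.00046438
Evidence: 0.00465891 + 0.0542406 + 0.00046438 = 0.0593639
P(Condition B | 6) ≈ 0.9137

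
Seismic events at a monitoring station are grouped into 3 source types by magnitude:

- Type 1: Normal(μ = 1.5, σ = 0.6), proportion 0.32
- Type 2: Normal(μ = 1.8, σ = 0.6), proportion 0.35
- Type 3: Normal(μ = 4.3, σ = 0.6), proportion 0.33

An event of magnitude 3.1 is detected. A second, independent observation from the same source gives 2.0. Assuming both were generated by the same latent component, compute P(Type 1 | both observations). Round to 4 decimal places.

Apply Bayes' rule: the posterior for each component is proportional to its prior times its likelihood at x.
Since both observations come from the same component, the likelihood for component k is f_k(x₁)·f_k(x₂).
  L_1 = [0.0189933] × [0.469853] = 0.00892407
  L_2 = [0.0635877] × [0.628972] = 0.0399949
  L_3 = [0.0899849] × [0.000428451] = 3.85541e-05
Unnormalised posteriors:
  w_1·L_1 = 0.32 × 0.00892407 = 0.0028557
  w_2·L_2 = 0.35 × 0.0399949 = 0.0139982
  w_3·L_3 = 0.33 × 3.85541e-05 = 1.27229e-05
Sum: 0.0028557 + 0.0139982 + 1.27229e-05 = 0.0168666
So the posterior for Type 1 is 0.0028557 / 0.0168666 ≈ 0.1693.

0.1693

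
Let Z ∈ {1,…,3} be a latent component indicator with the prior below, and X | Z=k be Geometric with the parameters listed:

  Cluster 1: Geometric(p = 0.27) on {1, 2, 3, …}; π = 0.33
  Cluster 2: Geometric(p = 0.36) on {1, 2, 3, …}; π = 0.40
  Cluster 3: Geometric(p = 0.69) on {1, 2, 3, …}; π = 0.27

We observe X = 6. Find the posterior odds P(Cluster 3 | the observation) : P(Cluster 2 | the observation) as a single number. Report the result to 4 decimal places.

The posterior odds equal the prior odds times the likelihood ratio: (P(Z=i)/P(Z=j))·(f_i(x)/f_j(x)).
Geometric probabilities:
  f_1 = 0.27·(1−0.27)^5 = 0.27·0.207307 = 0.0559729
  f_2 = 0.36·(1−0.36)^5 = 0.36·0.107374 = 0.0386547
  f_3 = 0.69·(1−0.69)^5 = 0.69·0.00286292 = 0.00197541
0.000533361 / 0.0154619 ≈ 0.0345

0.0345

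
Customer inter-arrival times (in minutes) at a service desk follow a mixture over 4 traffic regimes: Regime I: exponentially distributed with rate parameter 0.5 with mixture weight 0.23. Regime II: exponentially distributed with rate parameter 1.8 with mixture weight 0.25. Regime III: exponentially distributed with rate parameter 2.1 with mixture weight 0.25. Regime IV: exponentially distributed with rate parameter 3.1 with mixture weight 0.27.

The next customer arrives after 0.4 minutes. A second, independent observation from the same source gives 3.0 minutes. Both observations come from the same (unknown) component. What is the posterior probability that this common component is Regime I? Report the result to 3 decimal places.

0.794

The responsibility of component k is P(Z=k) f_k(x) divided by Σ_j P(Z=j) f_j(x).
Since both observations come from the same component, the likelihood for component k is f_k(x₁)·f_k(x₂).
  p_I = [0.409365] × [0.111565] = 0.0456709
  p_II = [0.876154] × [0.00812985] = 0.007123
  p_III = [0.906592] × [0.00385624] = 0.00349604
  p_IV = [0.897091] × [0.000283415] = 0.000254249
Unnormalised posteriors:
  P(Z=I)·p_I = 0.23 × 0.0456709 = 0.0105043
  P(Z=II)·p_II = 0.25 × 0.007123 = 0.00178075
  P(Z=III)·p_III = 0.25 × 0.00349604 = 0.000874009
  P(Z=IV)·p_IV = 0.27 × 0.000254249 = 6.86473e-05
Denominator: 0.0105043 + 0.00178075 + 0.000874009 + 6.86473e-05 = 0.0132277
Responsibility of Regime I: 0.0105043 / 0.0132277 ≈ 0.794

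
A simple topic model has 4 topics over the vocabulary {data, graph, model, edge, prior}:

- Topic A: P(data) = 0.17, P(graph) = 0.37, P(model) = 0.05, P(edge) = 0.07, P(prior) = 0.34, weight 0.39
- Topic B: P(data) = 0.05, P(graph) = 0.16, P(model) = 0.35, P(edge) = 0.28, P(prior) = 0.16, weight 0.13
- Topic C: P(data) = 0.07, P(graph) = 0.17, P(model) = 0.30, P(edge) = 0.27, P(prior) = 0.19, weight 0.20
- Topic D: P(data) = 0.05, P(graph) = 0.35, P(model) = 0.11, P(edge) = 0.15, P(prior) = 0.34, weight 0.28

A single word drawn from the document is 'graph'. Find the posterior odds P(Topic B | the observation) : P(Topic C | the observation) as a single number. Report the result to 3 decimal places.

The posterior odds equal the prior odds times the likelihood ratio: (P(Z=i)/P(Z=j))·(f_i(x)/f_j(x)).
Component likelihoods at x = 'graph':
  f_A = P(graph | comp) = 0.37
  f_B = P(graph | comp) = 0.16
  f_C = P(graph | comp) = 0.17
  f_D = P(graph | comp) = 0.35
0.0208 / 0.034 ≈ 0.612

0.612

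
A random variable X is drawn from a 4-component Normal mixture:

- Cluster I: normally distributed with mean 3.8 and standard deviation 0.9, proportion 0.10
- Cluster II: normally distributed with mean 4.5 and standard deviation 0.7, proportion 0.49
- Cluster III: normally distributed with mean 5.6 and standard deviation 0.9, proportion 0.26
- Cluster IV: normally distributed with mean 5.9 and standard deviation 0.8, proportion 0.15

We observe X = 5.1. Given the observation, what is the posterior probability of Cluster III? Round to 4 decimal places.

Posterior ∝ prior × likelihood, so P(k | x) ∝ π_k f_k(x); normalise over all components.
Component likelihoods at x = 5.1:
  f_I = 0.156173
  f_II = 0.394707
  f_III = 0.37988
  f_IV = 0.302463
Weight by the priors:
  π_I·f_I = 0.10 × 0.156173 = 0.0156173
  π_II·f_II = 0.49 × 0.394707 = 0.193407
  π_III·f_III = 0.26 × 0.37988 = 0.0987689
  π_IV·f_IV = 0.15 × 0.302463 = 0.0453695
Sum: 0.0156173 + 0.193407 + 0.0987689 + 0.0453695 = 0.353162
P(Cluster III | data) = 0.0987689 / 0.353162 ≈ 0.2797

0.2797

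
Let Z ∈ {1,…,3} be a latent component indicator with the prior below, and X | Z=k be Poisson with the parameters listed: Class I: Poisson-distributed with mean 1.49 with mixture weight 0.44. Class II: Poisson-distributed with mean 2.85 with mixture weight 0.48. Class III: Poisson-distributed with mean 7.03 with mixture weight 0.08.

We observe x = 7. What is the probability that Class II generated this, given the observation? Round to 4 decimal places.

0.4074

P(component k | x) = π_k·f_k(x) / marginal(x), where marginal(x) = Σ_j π_j·f_j(x).
Evaluate each component's likelihood at the observed value:
  L_I = e^(−1.49)·1.49^7/7! = 0.000729079
  L_II = e^(−2.85)·2.85^7/7! = 0.0175285
  L_III = e^(−7.03)·7.03^7/7! = 0.148993
Multiply by the mixture weights:
  π_I·L_I = 0.44 × 0.000729079 = 0.000320795
  π_II·L_II = 0.48 × 0.0175285 = 0.00841367
  π_III·L_III = 0.08 × 0.148993 = 0.0119195
Denominator: 0.000320795 + 0.00841367 + 0.0119195 = 0.0206539
P(Class II | x) ≈ 0.4074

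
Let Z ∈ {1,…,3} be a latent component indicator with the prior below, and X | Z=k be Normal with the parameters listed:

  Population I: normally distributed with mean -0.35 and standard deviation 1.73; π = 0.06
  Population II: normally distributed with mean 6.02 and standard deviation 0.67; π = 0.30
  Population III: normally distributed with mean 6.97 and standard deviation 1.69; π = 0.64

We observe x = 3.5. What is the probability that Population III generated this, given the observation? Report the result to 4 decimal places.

The responsibility of component k is π_k f_k(x) divided by Σ_j π_j f_j(x).
Evaluate each component's likelihood at the observed value:
  p_I = (1/(1.73·√(2π)))·exp(−(3.5−-0.35)²/(2·1.73²)) = 0.230602·exp(-2.47628) = 0.0193834
  p_II = (1/(0.67·√(2π)))·exp(−(3.5−6.02)²/(2·0.67²)) = 0.595436·exp(-7.07329) = 0.000504597
  p_III = (1/(1.69·√(2π)))·exp(−(3.5−6.97)²/(2·1.69²)) = 0.236061·exp(-2.10793) = 0.0286789
Multiply by the mixture weights:
  π_I·p_I = 0.06 × 0.0193834 = 0.00116301
  π_II·p_II = 0.30 × 0.000504597 = 0.000151379
  π_III·p_III = 0.64 × 0.0286789 = 0.0183545
Denominator: 0.00116301 + 0.000151379 + 0.0183545 = 0.0196689
So the posterior for Population III is 0.0183545 / 0.0196689 ≈ 0.9332.

0.9332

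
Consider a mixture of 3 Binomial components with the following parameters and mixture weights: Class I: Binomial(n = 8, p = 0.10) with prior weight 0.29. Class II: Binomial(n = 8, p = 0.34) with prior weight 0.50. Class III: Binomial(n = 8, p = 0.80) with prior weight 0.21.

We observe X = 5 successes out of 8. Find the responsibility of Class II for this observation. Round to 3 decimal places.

0.542

P(component k | x) = w_k·f_k(x) / marginal(x), where marginal(x) = Σ_j w_j·f_j(x).
Component likelihoods at x = 5 successes out of 8:
  p_I = C(8,5)·0.10^5·0.90^3 = 56·1e-05·0.729 = 0.00040824
  p_II = C(8,5)·0.34^5·0.66^3 = 56·0.00454354·0.287496 = 0.07315
  p_III = C(8,5)·0.80^5·0.20^3 = 56·0.32768·0.008 = 0.146801
Weight by the priors:
  w_I·p_I = 0.29 × 0.00040824 = 0.00011839
  w_II·p_II = 0.50 × 0.07315 = 0.036575
  w_III·p_III = 0.21 × 0.146801 = 0.0308281
Marginal: 0.00011839 + 0.036575 + 0.0308281 = 0.0675215
Responsibility of Class II: 0.036575 / 0.0675215 ≈ 0.542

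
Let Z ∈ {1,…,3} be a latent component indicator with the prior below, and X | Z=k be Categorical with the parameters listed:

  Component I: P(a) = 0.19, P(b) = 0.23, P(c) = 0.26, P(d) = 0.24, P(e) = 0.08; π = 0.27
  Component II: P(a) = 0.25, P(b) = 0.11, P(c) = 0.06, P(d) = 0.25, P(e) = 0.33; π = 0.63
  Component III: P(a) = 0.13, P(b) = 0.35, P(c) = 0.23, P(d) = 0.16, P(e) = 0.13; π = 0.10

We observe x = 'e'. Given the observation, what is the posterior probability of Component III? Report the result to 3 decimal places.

Apply Bayes' rule: the posterior for each component is proportional to its prior times its likelihood at x.
Component likelihoods at x = 'e':
  L_I = P(e | comp) = 0.08
  L_II = P(e | comp) = 0.33
  L_III = P(e | comp) = 0.13
Weight by the priors:
  P(Z=I)·L_I = 0.27 × 0.08 = 0.0216
  P(Z=II)·L_II = 0.63 × 0.33 = 0.2079
  P(Z=III)·L_III = 0.10 × 0.13 = 0.013
Marginal: 0.0216 + 0.2079 + 0.013 = 0.2425
P(Component III | the observation) = 0.013 / 0.2425 ≈ 0.054

0.054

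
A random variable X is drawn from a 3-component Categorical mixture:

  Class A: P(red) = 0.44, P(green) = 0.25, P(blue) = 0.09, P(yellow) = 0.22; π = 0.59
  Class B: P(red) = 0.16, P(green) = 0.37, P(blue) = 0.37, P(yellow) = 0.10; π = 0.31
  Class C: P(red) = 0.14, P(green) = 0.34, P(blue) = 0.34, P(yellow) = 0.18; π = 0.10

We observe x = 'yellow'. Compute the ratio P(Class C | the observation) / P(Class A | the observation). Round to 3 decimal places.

Posterior odds = (w_i f_i(x)) / (w_j f_j(x)); the normalising sum cancels.
Evaluate each component's likelihood at the observed value:
  f_A = 0.22
  f_B = 0.1
  f_C = 0.18
0.018 / 0.1298 ≈ 0.139

0.139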